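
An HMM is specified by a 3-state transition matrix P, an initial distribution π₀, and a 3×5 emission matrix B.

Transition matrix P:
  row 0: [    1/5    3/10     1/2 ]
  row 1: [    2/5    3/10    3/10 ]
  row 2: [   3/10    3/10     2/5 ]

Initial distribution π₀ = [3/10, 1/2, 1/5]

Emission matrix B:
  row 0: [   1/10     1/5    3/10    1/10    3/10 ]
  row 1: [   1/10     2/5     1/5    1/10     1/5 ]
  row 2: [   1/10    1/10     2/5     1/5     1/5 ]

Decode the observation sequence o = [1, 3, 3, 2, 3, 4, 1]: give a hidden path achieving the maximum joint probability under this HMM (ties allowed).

path = [1, 2, 2, 2, 2, 0, 1]

t=0: δ = [6.000e-02, 2.000e-01, 2.000e-02]  (obs o_0=1)
t=1: δ = [8.000e-03, 6.000e-03, 1.200e-02]  ψ = [1, 1, 1]  (obs o_1=3)
t=2: δ = [3.600e-04, 3.600e-04, 9.600e-04]  ψ = [2, 2, 2]  (obs o_2=3)
t=3: δ = [8.640e-05, 5.760e-05, 1.536e-04]  ψ = [2, 2, 2]  (obs o_3=2)
t=4: δ = [4.608e-06, 4.608e-06, 1.229e-05]  ψ = [2, 2, 2]  (obs o_4=3)
t=5: δ = [1.106e-06, 7.373e-07, 9.830e-07]  ψ = [2, 2, 2]  (obs o_5=4)
t=6: δ = [5.898e-08, 1.327e-07, 5.530e-08]  ψ = [1, 0, 0]  (obs o_6=1)
backtrack: best end state = 1; path = [1, 2, 2, 2, 2, 0, 1]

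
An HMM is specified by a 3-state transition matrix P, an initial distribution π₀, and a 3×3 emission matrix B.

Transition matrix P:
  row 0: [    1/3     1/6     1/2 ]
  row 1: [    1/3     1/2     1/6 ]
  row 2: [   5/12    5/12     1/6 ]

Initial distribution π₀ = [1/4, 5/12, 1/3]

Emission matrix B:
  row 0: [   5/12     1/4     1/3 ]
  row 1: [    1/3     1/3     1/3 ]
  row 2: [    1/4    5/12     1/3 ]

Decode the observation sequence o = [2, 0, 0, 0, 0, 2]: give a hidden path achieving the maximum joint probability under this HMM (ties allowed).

t=0: δ = [8.333e-02, 1.389e-01, 1.111e-01]  (obs o_0=2)
t=1: δ = [1.929e-02, 2.315e-02, 1.042e-02]  ψ = [1, 1, 0]  (obs o_1=0)
t=2: δ = [3.215e-03, 3.858e-03, 2.411e-03]  ψ = [1, 1, 0]  (obs o_2=0)
t=3: δ = [5.358e-04, 6.430e-04, 4.019e-04]  ψ = [1, 1, 0]  (obs o_3=0)
t=4: δ = [8.931e-05, 1.072e-04, 6.698e-05]  ψ = [1, 1, 0]  (obs o_4=0)
t=5: δ = [1.191e-05, 1.786e-05, 1.488e-05]  ψ = [1, 1, 0]  (obs o_5=2)
backtrack: best end state = 1; path = [1, 1, 1, 1, 1, 1]

path = [1, 1, 1, 1, 1, 1]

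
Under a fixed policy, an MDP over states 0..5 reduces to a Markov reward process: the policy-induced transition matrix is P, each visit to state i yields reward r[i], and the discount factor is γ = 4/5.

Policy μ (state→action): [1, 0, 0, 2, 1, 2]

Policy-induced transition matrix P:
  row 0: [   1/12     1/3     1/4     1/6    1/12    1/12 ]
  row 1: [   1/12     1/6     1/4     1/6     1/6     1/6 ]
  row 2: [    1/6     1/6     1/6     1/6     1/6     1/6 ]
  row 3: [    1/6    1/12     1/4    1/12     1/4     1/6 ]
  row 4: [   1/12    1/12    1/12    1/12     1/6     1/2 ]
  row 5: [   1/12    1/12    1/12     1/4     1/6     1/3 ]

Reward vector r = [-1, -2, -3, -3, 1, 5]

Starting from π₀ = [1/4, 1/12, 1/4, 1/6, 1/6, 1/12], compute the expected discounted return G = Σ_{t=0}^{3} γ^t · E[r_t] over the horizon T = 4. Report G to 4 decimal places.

G = -1.2203

t=0: π = [0.2500, 0.0833, 0.2500, 0.1667, 0.1667, 0.0833], E[r] = -1.0833, γ^t·E[r] = -1.083333, running G = -1.083333
t=1: π = [0.1181, 0.1736, 0.1875, 0.1458, 0.1597, 0.2153], E[r] = -0.2292, γ^t·E[r] = -0.183333, running G = -1.266667
t=2: π = [0.1111, 0.1429, 0.1719, 0.1591, 0.1690, 0.2459], E[r] = 0.0087, γ^t·E[r] = 0.005556, running G = -1.261111
t=3: π = [0.1109, 0.1373, 0.1665, 0.1598, 0.1707, 0.2547], E[r] = 0.0797, γ^t·E[r] = 0.040790, running G = -1.220321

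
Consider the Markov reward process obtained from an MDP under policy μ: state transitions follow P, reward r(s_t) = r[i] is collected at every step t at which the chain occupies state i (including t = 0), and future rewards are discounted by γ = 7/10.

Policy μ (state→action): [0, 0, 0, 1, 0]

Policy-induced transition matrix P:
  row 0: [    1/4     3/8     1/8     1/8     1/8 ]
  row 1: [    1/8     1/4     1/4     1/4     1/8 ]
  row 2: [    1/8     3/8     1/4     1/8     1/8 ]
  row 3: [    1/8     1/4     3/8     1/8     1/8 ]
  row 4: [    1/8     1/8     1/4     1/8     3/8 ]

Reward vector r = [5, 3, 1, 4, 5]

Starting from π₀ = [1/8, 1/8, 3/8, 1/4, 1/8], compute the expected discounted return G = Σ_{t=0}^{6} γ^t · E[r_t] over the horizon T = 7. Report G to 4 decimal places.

G = 9.6915

t=0: π = [0.1250, 0.1250, 0.3750, 0.2500, 0.1250], E[r] = 3.0000, γ^t·E[r] = 3.000000, running G = 3.000000
t=1: π = [0.1406, 0.2969, 0.2656, 0.1406, 0.1563], E[r] = 3.2031, γ^t·E[r] = 2.242188, running G = 5.242188
t=2: π = [0.1426, 0.2813, 0.2500, 0.1621, 0.1641], E[r] = 3.2754, γ^t·E[r] = 1.604941, running G = 6.847129
t=3: π = [0.1428, 0.2786, 0.2524, 0.1602, 0.1660], E[r] = 3.2729, γ^t·E[r] = 1.122622, running G = 7.969750
t=4: π = [0.1429, 0.2787, 0.2522, 0.1598, 0.1665], E[r] = 3.2742, γ^t·E[r] = 0.786136, running G = 8.755886
t=5: π = [0.1429, 0.2786, 0.2521, 0.1598, 0.1666], E[r] = 3.2746, γ^t·E[r] = 0.550354, running G = 9.306241
t=6: π = [0.1429, 0.2785, 0.2521, 0.1598, 0.1667], E[r] = 3.2746, γ^t·E[r] = 0.385254, running G = 9.691494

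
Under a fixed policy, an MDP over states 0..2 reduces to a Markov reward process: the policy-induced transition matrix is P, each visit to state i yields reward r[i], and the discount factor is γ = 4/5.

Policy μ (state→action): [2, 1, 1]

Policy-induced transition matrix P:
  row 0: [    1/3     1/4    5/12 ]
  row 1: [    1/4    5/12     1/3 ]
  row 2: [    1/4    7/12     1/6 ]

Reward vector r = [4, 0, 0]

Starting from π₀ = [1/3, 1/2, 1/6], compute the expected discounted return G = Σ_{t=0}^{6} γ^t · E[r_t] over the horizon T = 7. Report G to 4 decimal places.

t=0: π = [0.3333, 0.5000, 0.1667], E[r] = 1.3333, γ^t·E[r] = 1.333333, running G = 1.333333
t=1: π = [0.2778, 0.3889, 0.3333], E[r] = 1.1111, γ^t·E[r] = 0.888889, running G = 2.222222
t=2: π = [0.2731, 0.4259, 0.3009], E[r] = 1.0926, γ^t·E[r] = 0.699259, running G = 2.921481
t=3: π = [0.2728, 0.4213, 0.3059], E[r] = 1.0910, γ^t·E[r] = 0.558617, running G = 3.480099
t=4: π = [0.2727, 0.4222, 0.3051], E[r] = 1.0909, γ^t·E[r] = 0.446841, running G = 3.926940
t=5: π = [0.2727, 0.4221, 0.3052], E[r] = 1.0909, γ^t·E[r] = 0.357469, running G = 4.284409
t=6: π = [0.2727, 0.4221, 0.3052], E[r] = 1.0909, γ^t·E[r] = 0.285975, running G = 4.570385

G = 4.5704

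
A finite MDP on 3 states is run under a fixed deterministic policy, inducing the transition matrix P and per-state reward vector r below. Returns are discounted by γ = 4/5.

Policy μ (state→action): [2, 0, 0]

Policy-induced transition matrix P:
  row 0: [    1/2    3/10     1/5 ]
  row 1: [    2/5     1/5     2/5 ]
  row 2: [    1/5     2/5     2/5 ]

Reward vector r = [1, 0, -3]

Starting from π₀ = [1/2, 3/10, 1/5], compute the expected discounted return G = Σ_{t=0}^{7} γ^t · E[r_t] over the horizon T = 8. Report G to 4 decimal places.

t=0: π = [0.5000, 0.3000, 0.2000], E[r] = -0.1000, γ^t·E[r] = -0.100000, running G = -0.100000
t=1: π = [0.4100, 0.2900, 0.3000], E[r] = -0.4900, γ^t·E[r] = -0.392000, running G = -0.492000
t=2: π = [0.3810, 0.3010, 0.3180], E[r] = -0.5730, γ^t·E[r] = -0.366720, running G = -0.858720
t=3: π = [0.3745, 0.3017, 0.3238], E[r] = -0.5969, γ^t·E[r] = -0.305613, running G = -1.164333
t=4: π = [0.3727, 0.3022, 0.3251], E[r] = -0.6026, γ^t·E[r] = -0.246829, running G = -1.411162
t=5: π = [0.3722, 0.3023, 0.3255], E[r] = -0.6041, γ^t·E[r] = -0.197964, running G = -1.609125
t=6: π = [0.3721, 0.3023, 0.3256], E[r] = -0.6045, γ^t·E[r] = -0.158471, running G = -1.767596
t=7: π = [0.3721, 0.3023, 0.3256], E[r] = -0.6046, γ^t·E[r] = -0.126797, running G = -1.894394

G = -1.8944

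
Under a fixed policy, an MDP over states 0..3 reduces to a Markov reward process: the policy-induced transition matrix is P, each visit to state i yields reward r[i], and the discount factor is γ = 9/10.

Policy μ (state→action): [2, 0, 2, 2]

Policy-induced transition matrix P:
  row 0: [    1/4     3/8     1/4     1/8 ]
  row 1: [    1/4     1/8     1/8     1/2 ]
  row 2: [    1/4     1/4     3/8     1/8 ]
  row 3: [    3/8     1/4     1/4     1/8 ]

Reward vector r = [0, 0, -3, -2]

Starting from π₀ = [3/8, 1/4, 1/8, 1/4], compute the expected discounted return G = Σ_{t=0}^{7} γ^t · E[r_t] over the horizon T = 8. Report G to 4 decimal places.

t=0: π = [0.3750, 0.2500, 0.1250, 0.2500], E[r] = -0.8750, γ^t·E[r] = -0.875000, running G = -0.875000
t=1: π = [0.2813, 0.2656, 0.2344, 0.2188], E[r] = -1.1406, γ^t·E[r] = -1.026563, running G = -1.901563
t=2: π = [0.2773, 0.2520, 0.2461, 0.2246], E[r] = -1.1875, γ^t·E[r] = -0.961875, running G = -2.863438
t=3: π = [0.2781, 0.2532, 0.2493, 0.2195], E[r] = -1.1868, γ^t·E[r] = -0.865154, running G = -3.728591
t=4: π = [0.2774, 0.2531, 0.2495, 0.2199], E[r] = -1.1884, γ^t·E[r] = -0.779719, running G = -4.508310
t=5: π = [0.2775, 0.2530, 0.2495, 0.2199], E[r] = -1.1885, γ^t·E[r] = -0.701788, running G = -5.210099
t=6: π = [0.2775, 0.2531, 0.2496, 0.2199], E[r] = -1.1885, γ^t·E[r] = -0.631602, running G = -5.841701
t=7: π = [0.2775, 0.2531, 0.2496, 0.2199], E[r] = -1.1885, γ^t·E[r] = -0.568448, running G = -6.410148

G = -6.4101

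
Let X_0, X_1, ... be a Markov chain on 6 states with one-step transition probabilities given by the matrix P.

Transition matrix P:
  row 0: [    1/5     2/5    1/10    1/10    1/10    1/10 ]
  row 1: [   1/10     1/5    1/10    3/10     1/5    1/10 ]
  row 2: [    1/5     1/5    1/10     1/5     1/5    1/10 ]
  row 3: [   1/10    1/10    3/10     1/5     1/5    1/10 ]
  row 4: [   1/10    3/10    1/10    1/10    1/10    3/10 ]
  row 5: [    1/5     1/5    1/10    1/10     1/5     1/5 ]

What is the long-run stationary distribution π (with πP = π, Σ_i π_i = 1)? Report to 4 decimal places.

π = [0.1427, 0.2277, 0.1354, 0.1768, 0.1688, 0.1486]

Balance equations π_j = Σ_i π_i·P[i][j]:
  π_0 = 1/5·π_0 + 1/10·π_1 + 1/5·π_2 + 1/10·π_3 + 1/10·π_4 + 1/5·π_5
  π_1 = 2/5·π_0 + 1/5·π_1 + 1/5·π_2 + 1/10·π_3 + 3/10·π_4 + 1/5·π_5
  π_2 = 1/10·π_0 + 1/10·π_1 + 1/10·π_2 + 3/10·π_3 + 1/10·π_4 + 1/10·π_5
  π_3 = 1/10·π_0 + 3/10·π_1 + 1/5·π_2 + 1/5·π_3 + 1/10·π_4 + 1/10·π_5
  π_4 = 1/10·π_0 + 1/5·π_1 + 1/5·π_2 + 1/5·π_3 + 1/10·π_4 + 1/5·π_5
  normalize: π_0 + π_1 + π_2 + π_3 + π_4 + π_5 = 1
Solving the linear system gives exactly π = [1591/11152, 11429/50184, 13585/100368, 17741/100368, 1883/11152, 7459/50184].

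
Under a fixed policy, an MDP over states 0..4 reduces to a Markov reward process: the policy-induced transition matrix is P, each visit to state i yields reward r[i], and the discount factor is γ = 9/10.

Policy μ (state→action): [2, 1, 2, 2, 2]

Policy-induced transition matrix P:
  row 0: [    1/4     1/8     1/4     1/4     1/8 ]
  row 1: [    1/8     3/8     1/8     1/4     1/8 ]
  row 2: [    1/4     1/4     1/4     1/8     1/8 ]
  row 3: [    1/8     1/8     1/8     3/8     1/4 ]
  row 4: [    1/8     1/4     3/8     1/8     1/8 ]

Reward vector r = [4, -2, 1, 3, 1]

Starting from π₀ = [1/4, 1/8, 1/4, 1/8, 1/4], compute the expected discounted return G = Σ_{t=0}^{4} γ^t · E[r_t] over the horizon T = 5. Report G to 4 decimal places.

t=0: π = [0.2500, 0.1250, 0.2500, 0.1250, 0.2500], E[r] = 1.6250, γ^t·E[r] = 1.625000, running G = 1.625000
t=1: π = [0.1875, 0.2188, 0.2500, 0.2031, 0.1406], E[r] = 1.3125, γ^t·E[r] = 1.181250, running G = 2.806250
t=2: π = [0.1797, 0.2285, 0.2148, 0.2266, 0.1504], E[r] = 1.3066, γ^t·E[r] = 1.058379, running G = 3.864629
t=3: π = [0.1743, 0.2278, 0.2119, 0.2327, 0.1533], E[r] = 1.3049, γ^t·E[r] = 0.951295, running G = 4.815924
t=4: π = [0.1733, 0.2276, 0.2116, 0.2334, 0.1541], E[r] = 1.3039, γ^t·E[r] = 0.855485, running G = 5.671409

G = 5.6714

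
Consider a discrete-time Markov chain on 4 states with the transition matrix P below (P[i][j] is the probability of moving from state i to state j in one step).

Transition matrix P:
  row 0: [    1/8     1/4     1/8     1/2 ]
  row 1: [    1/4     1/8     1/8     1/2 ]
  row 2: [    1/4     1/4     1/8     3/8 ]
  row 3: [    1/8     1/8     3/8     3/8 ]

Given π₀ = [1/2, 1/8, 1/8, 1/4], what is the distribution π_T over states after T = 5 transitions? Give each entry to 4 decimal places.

π = [0.1756, 0.1757, 0.2298, 0.4189]

t=0: π = [0.5000, 0.1250, 0.1250, 0.2500]
t=1: π = [0.1563, 0.2031, 0.1875, 0.4531]
t=2: π = [0.1738, 0.1680, 0.2383, 0.4199]
t=3: π = [0.1758, 0.1765, 0.2300, 0.4177]
t=4: π = [0.1758, 0.1757, 0.2294, 0.4190]
t=5: π = [0.1756, 0.1757, 0.2298, 0.4189]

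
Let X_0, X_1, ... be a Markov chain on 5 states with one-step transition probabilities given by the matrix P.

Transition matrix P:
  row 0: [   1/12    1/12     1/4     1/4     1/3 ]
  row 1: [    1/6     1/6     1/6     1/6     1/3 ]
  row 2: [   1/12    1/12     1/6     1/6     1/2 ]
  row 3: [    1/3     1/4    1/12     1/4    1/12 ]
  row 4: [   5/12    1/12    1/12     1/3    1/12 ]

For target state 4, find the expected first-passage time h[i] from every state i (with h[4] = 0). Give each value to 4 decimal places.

h = [3.2415, 3.2113, 2.6736, 4.1415, 0.0000]

First-step conditioning: h[4] = 0; for i ≠ 4, h[i] = 1 + Σ_k P[i][k]·h[k].
  h[0] = 1 + 1/12·h[0] + 1/12·h[1] + 1/4·h[2] + 1/4·h[3]
  h[1] = 1 + 1/6·h[0] + 1/6·h[1] + 1/6·h[2] + 1/6·h[3]
  h[2] = 1 + 1/12·h[0] + 1/12·h[1] + 1/6·h[2] + 1/6·h[3]
  h[3] = 1 + 1/3·h[0] + 1/4·h[1] + 1/12·h[2] + 1/4·h[3]
Solving the 4×4 linear system over states ≠ 4 gives exactly h = [859/265, 851/265, 1417/530, 439/106, 0] (h[4] = 0 is the target).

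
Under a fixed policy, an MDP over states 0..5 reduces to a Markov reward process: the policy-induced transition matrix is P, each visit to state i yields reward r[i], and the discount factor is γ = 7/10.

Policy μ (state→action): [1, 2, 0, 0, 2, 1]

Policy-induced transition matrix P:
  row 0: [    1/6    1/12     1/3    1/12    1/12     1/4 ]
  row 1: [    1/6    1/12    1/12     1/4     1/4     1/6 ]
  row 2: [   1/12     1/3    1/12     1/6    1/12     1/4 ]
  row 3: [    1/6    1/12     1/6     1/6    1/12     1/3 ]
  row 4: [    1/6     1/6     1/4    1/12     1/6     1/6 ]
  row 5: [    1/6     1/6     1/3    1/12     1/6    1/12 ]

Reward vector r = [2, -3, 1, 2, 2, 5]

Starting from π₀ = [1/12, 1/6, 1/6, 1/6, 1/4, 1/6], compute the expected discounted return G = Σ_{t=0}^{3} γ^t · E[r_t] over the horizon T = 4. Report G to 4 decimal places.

G = 3.9435

t=0: π = [0.0833, 0.1667, 0.1667, 0.1667, 0.2500, 0.1667], E[r] = 1.5000, γ^t·E[r] = 1.500000, running G = 1.500000
t=1: π = [0.1528, 0.1597, 0.2014, 0.1389, 0.1458, 0.2014], E[r] = 1.6042, γ^t·E[r] = 1.122917, running G = 2.622917
t=2: π = [0.1499, 0.1626, 0.2078, 0.1383, 0.1389, 0.2025], E[r] = 1.5868, γ^t·E[r] = 0.777535, running G = 3.400451
t=3: π = [0.1494, 0.1637, 0.2061, 0.1393, 0.1389, 0.2026], E[r] = 1.5832, γ^t·E[r] = 0.543034, running G = 3.943485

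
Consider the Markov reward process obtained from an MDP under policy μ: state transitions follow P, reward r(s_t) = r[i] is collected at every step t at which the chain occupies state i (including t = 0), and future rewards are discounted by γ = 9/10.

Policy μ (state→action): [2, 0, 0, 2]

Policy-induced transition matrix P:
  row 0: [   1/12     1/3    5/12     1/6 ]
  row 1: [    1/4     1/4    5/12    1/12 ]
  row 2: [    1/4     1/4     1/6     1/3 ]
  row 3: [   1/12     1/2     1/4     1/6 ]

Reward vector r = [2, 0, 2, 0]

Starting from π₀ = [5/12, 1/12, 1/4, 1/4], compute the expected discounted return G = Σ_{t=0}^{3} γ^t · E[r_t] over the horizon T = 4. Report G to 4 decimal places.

t=0: π = [0.4167, 0.0833, 0.2500, 0.2500], E[r] = 1.3333, γ^t·E[r] = 1.333333, running G = 1.333333
t=1: π = [0.1389, 0.3472, 0.3125, 0.2014], E[r] = 0.9028, γ^t·E[r] = 0.812500, running G = 2.145833
t=2: π = [0.1933, 0.3119, 0.3050, 0.1898], E[r] = 0.9965, γ^t·E[r] = 0.807188, running G = 2.953021
t=3: π = [0.1861, 0.3136, 0.3088, 0.1915], E[r] = 0.9899, γ^t·E[r] = 0.721617, running G = 3.674638

G = 3.6746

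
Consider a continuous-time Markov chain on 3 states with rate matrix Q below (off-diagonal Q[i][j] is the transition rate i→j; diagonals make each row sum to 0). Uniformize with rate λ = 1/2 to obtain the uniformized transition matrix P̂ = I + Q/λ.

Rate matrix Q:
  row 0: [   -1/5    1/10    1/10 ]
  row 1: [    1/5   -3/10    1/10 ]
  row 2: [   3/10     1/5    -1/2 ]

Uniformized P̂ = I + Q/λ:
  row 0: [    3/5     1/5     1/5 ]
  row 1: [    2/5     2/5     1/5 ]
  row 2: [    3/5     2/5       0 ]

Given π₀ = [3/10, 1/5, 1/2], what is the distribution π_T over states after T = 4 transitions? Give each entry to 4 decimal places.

π = [0.5413, 0.2915, 0.1672]

t=0: π = [0.3000, 0.2000, 0.5000]
t=1: π = [0.5600, 0.3400, 0.1000]
t=2: π = [0.5320, 0.2880, 0.1800]
t=3: π = [0.5424, 0.2936, 0.1640]
t=4: π = [0.5413, 0.2915, 0.1672]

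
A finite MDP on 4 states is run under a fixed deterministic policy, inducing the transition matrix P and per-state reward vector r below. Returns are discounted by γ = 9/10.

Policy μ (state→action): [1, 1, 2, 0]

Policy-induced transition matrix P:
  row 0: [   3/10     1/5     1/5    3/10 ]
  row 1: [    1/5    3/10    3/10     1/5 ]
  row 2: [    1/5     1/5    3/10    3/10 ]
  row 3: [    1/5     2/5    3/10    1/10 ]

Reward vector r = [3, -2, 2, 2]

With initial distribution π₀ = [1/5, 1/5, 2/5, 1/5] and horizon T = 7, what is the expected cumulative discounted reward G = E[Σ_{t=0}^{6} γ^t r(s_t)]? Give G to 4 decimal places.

t=0: π = [0.2000, 0.2000, 0.4000, 0.2000], E[r] = 1.4000, γ^t·E[r] = 1.400000, running G = 1.400000
t=1: π = [0.2200, 0.2600, 0.2800, 0.2400], E[r] = 1.1800, γ^t·E[r] = 1.062000, running G = 2.462000
t=2: π = [0.2220, 0.2740, 0.2780, 0.2260], E[r] = 1.1260, γ^t·E[r] = 0.912060, running G = 3.374060
t=3: π = [0.2222, 0.2726, 0.2778, 0.2274], E[r] = 1.1318, γ^t·E[r] = 0.825082, running G = 4.199142
t=4: π = [0.2222, 0.2727, 0.2778, 0.2273], E[r] = 1.1313, γ^t·E[r] = 0.742220, running G = 4.941362
t=5: π = [0.2222, 0.2727, 0.2778, 0.2273], E[r] = 1.1313, γ^t·E[r] = 0.668032, running G = 5.609394
t=6: π = [0.2222, 0.2727, 0.2778, 0.2273], E[r] = 1.1313, γ^t·E[r] = 0.601226, running G = 6.210620

G = 6.2106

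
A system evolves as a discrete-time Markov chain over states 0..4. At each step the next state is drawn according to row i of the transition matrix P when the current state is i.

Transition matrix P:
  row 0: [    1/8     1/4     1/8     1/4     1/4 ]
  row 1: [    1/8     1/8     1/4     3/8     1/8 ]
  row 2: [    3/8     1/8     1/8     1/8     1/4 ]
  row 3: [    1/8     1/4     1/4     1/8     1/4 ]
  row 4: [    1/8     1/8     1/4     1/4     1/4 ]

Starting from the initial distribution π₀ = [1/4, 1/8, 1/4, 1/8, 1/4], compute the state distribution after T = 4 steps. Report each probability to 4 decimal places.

t=0: π = [0.2500, 0.1250, 0.2500, 0.1250, 0.2500]
t=1: π = [0.1875, 0.1719, 0.1875, 0.2188, 0.2344]
t=2: π = [0.1719, 0.1758, 0.2031, 0.2207, 0.2285]
t=3: π = [0.1758, 0.1741, 0.2031, 0.2190, 0.2280]
t=4: π = [0.1758, 0.1743, 0.2026, 0.2190, 0.2282]

π = [0.1758, 0.1743, 0.2026, 0.2190, 0.2282]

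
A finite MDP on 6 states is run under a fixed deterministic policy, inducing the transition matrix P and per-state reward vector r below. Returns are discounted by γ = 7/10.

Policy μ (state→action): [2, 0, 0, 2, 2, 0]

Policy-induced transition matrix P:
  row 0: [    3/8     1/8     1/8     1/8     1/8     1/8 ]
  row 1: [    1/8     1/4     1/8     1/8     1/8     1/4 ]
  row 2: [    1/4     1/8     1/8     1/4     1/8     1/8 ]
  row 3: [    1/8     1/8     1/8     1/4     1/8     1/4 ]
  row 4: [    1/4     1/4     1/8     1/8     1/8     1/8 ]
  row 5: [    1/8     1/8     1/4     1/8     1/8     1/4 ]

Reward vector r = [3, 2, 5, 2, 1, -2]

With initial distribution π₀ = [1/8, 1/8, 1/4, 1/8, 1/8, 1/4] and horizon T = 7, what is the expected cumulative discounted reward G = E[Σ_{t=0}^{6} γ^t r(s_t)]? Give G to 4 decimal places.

G = 5.4196

t=0: π = [0.1250, 0.1250, 0.2500, 0.1250, 0.1250, 0.2500], E[r] = 1.7500, γ^t·E[r] = 1.750000, running G = 1.750000
t=1: π = [0.2031, 0.1563, 0.1563, 0.1719, 0.1250, 0.1875], E[r] = 1.7969, γ^t·E[r] = 1.257813, running G = 3.007813
t=2: π = [0.2109, 0.1602, 0.1484, 0.1660, 0.1250, 0.1895], E[r] = 1.7734, γ^t·E[r] = 0.868984, running G = 3.876797
t=3: π = [0.2119, 0.1606, 0.1487, 0.1643, 0.1250, 0.1895], E[r] = 1.7751, γ^t·E[r] = 0.608875, running G = 4.485672
t=4: π = [0.2122, 0.1607, 0.1487, 0.1641, 0.1250, 0.1893], E[r] = 1.7760, γ^t·E[r] = 0.426425, running G = 4.912097
t=5: π = [0.2123, 0.1607, 0.1487, 0.1641, 0.1250, 0.1893], E[r] = 1.7762, γ^t·E[r] = 0.298523, running G = 5.210620
t=6: π = [0.2123, 0.1607, 0.1487, 0.1641, 0.1250, 0.1893], E[r] = 1.7762, γ^t·E[r] = 0.208969, running G = 5.419589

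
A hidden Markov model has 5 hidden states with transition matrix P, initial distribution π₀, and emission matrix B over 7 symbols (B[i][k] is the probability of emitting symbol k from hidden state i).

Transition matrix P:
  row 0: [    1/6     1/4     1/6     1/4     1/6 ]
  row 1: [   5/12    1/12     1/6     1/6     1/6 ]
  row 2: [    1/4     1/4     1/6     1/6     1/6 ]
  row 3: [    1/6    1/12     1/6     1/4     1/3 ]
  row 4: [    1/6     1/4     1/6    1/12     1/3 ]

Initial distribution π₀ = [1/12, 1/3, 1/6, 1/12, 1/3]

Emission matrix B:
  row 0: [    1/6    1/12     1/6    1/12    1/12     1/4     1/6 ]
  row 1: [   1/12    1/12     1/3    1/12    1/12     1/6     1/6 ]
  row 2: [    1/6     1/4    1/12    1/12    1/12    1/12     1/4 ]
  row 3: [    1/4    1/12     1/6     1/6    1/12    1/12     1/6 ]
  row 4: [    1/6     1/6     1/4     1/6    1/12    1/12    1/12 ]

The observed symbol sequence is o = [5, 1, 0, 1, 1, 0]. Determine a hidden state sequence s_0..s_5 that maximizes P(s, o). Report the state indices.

path = [1, 0, 3, 4, 4, 4]

t=0: δ = [2.083e-02, 5.556e-02, 1.389e-02, 6.944e-03, 2.778e-02]  (obs o_0=5)
t=1: δ = [1.929e-03, 5.787e-04, 2.315e-03, 7.716e-04, 1.543e-03]  ψ = [1, 4, 1, 1, 1]  (obs o_1=1)
t=2: δ = [9.645e-05, 4.823e-05, 6.430e-05, 1.206e-04, 8.573e-05]  ψ = [2, 2, 2, 0, 4]  (obs o_2=0)
t=3: δ = [1.674e-06, 2.009e-06, 5.023e-06, 2.512e-06, 6.698e-06]  ψ = [1, 0, 3, 3, 3]  (obs o_3=1)
t=4: δ = [1.047e-07, 1.395e-07, 2.791e-07, 6.977e-08, 3.721e-07]  ψ = [2, 4, 4, 2, 4]  (obs o_4=1)
t=5: δ = [1.163e-08, 7.752e-09, 1.034e-08, 1.163e-08, 2.067e-08]  ψ = [2, 4, 4, 2, 4]  (obs o_5=0)
backtrack: best end state = 4; path = [1, 0, 3, 4, 4, 4]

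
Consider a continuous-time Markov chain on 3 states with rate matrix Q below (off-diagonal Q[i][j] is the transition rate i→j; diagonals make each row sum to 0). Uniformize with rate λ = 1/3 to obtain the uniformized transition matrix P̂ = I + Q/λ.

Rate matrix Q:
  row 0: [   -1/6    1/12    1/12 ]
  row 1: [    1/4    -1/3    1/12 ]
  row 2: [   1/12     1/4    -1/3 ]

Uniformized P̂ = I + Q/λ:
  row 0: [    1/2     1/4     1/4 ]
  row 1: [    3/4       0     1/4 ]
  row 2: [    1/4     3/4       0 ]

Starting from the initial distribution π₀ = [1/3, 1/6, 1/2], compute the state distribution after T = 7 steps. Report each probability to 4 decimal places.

t=0: π = [0.3333, 0.1667, 0.5000]
t=1: π = [0.4167, 0.4583, 0.1250]
t=2: π = [0.5833, 0.1979, 0.2188]
t=3: π = [0.4948, 0.3099, 0.1953]
t=4: π = [0.5286, 0.2702, 0.2012]
t=5: π = [0.5173, 0.2830, 0.1997]
t=6: π = [0.5208, 0.2791, 0.2001]
t=7: π = [0.5198, 0.2803, 0.2000]

π = [0.5198, 0.2803, 0.2000]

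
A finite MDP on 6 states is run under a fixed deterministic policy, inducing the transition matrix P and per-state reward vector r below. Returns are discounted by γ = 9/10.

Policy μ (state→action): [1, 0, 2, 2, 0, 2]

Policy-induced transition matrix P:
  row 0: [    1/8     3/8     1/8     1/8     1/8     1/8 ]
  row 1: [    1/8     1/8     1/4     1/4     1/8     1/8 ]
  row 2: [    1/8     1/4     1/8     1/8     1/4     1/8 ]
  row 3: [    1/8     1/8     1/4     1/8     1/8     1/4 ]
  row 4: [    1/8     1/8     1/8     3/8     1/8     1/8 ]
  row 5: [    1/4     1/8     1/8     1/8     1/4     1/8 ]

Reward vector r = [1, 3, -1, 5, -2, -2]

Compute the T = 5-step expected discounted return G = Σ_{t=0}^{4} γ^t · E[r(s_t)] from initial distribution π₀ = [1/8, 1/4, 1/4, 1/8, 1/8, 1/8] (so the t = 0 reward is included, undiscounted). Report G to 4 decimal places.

G = 3.3532

t=0: π = [0.1250, 0.2500, 0.2500, 0.1250, 0.1250, 0.1250], E[r] = 0.7500, γ^t·E[r] = 0.750000, running G = 0.750000
t=1: π = [0.1406, 0.1875, 0.1719, 0.1875, 0.1719, 0.1406], E[r] = 0.8438, γ^t·E[r] = 0.759375, running G = 1.509375
t=2: π = [0.1426, 0.1816, 0.1719, 0.1914, 0.1641, 0.1484], E[r] = 0.8477, γ^t·E[r] = 0.686602, running G = 2.195977
t=3: π = [0.1436, 0.1821, 0.1716, 0.1887, 0.1650, 0.1489], E[r] = 0.8340, γ^t·E[r] = 0.607975, running G = 2.803951
t=4: π = [0.1436, 0.1823, 0.1714, 0.1890, 0.1651, 0.1486], E[r] = 0.8371, γ^t·E[r] = 0.549219, running G = 3.353171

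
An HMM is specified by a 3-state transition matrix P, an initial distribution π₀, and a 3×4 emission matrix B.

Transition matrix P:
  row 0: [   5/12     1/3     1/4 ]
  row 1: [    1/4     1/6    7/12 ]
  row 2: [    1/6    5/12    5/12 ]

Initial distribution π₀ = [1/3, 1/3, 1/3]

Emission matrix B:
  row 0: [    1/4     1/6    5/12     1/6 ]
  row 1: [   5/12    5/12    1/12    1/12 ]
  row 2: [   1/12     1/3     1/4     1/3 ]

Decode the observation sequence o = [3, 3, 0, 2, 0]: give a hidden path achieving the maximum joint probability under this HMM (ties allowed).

path = [2, 2, 1, 2, 1]

t=0: δ = [5.556e-02, 2.778e-02, 1.111e-01]  (obs o_0=3)
t=1: δ = [3.858e-03, 3.858e-03, 1.543e-02]  ψ = [0, 2, 2]  (obs o_1=3)
t=2: δ = [6.430e-04, 2.679e-03, 5.358e-04]  ψ = [2, 2, 2]  (obs o_2=0)
t=3: δ = [2.791e-04, 3.721e-05, 3.907e-04]  ψ = [1, 1, 1]  (obs o_3=2)
t=4: δ = [2.907e-05, 6.783e-05, 1.357e-05]  ψ = [0, 2, 2]  (obs o_4=0)
backtrack: best end state = 1; path = [2, 2, 1, 2, 1]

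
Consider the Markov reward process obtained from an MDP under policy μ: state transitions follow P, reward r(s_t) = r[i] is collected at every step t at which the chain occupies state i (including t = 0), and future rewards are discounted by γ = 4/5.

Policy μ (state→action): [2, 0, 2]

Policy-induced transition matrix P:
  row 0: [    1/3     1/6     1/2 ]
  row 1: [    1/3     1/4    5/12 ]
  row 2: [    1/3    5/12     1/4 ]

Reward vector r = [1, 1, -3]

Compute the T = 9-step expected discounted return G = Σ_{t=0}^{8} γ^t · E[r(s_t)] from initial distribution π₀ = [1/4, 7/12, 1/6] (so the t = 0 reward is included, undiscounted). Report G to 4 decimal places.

G = -1.4916

t=0: π = [0.2500, 0.5833, 0.1667], E[r] = 0.3333, γ^t·E[r] = 0.333333, running G = 0.333333
t=1: π = [0.3333, 0.2569, 0.4097], E[r] = -0.6389, γ^t·E[r] = -0.511111, running G = -0.177778
t=2: π = [0.3333, 0.2905, 0.3762], E[r] = -0.5046, γ^t·E[r] = -0.322963, running G = -0.500741
t=3: π = [0.3333, 0.2849, 0.3818], E[r] = -0.5270, γ^t·E[r] = -0.269827, running G = -0.770568
t=4: π = [0.3333, 0.2858, 0.3808], E[r] = -0.5233, γ^t·E[r] = -0.214334, running G = -0.984902
t=5: π = [0.3333, 0.2857, 0.3810], E[r] = -0.5239, γ^t·E[r] = -0.171671, running G = -1.156573
t=6: π = [0.3333, 0.2857, 0.3809], E[r] = -0.5238, γ^t·E[r] = -0.137310, running G = -1.293883
t=7: π = [0.3333, 0.2857, 0.3810], E[r] = -0.5238, γ^t·E[r] = -0.109851, running G = -1.403734
t=8: π = [0.3333, 0.2857, 0.3810], E[r] = -0.5238, γ^t·E[r] = -0.087881, running G = -1.491615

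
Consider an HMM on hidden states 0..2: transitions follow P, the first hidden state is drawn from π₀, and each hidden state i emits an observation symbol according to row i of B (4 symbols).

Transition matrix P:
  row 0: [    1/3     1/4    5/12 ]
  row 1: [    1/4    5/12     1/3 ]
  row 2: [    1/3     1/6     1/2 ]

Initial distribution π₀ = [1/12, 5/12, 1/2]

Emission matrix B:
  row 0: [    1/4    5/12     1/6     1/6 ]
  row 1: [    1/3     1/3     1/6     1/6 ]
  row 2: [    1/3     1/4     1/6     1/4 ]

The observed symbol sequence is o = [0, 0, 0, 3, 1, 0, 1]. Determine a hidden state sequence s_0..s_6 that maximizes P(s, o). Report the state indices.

t=0: δ = [2.083e-02, 1.389e-01, 1.667e-01]  (obs o_0=0)
t=1: δ = [1.389e-02, 1.929e-02, 2.778e-02]  ψ = [2, 1, 2]  (obs o_1=0)
t=2: δ = [2.315e-03, 2.679e-03, 4.630e-03]  ψ = [2, 1, 2]  (obs o_2=0)
t=3: δ = [2.572e-04, 1.861e-04, 5.787e-04]  ψ = [2, 1, 2]  (obs o_3=3)
t=4: δ = [8.038e-05, 3.215e-05, 7.234e-05]  ψ = [2, 2, 2]  (obs o_4=1)
t=5: δ = [6.698e-06, 6.698e-06, 1.206e-05]  ψ = [0, 0, 2]  (obs o_5=0)
t=6: δ = [1.674e-06, 9.303e-07, 1.507e-06]  ψ = [2, 1, 2]  (obs o_6=1)
backtrack: best end state = 0; path = [2, 2, 2, 2, 2, 2, 0]

path = [2, 2, 2, 2, 2, 2, 0]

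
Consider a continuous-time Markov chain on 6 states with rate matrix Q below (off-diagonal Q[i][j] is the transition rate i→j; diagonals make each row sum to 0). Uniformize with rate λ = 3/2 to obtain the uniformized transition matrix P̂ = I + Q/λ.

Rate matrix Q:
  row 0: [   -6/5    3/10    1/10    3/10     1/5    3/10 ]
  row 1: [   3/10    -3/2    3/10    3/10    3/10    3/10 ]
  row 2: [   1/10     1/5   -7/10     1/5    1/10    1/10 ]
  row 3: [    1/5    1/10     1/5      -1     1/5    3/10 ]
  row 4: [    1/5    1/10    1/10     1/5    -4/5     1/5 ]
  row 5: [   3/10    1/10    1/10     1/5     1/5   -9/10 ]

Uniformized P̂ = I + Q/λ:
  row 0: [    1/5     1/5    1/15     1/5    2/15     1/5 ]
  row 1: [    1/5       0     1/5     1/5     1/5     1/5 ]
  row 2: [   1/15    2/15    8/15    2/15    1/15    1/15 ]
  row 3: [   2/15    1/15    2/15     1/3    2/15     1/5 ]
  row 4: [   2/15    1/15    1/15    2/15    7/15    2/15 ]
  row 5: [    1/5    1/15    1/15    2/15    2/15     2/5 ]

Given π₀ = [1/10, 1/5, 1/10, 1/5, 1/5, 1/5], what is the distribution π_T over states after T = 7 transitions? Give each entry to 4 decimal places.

π = [0.1519, 0.0922, 0.1712, 0.1870, 0.1922, 0.2055]

t=0: π = [0.1000, 0.2000, 0.1000, 0.2000, 0.2000, 0.2000]
t=1: π = [0.1600, 0.0733, 0.1533, 0.1933, 0.2067, 0.2133]
t=2: π = [0.1529, 0.0933, 0.1609, 0.1876, 0.1969, 0.2084]
t=3: π = [0.1529, 0.0916, 0.1667, 0.1873, 0.1945, 0.2071]
t=4: π = [0.1523, 0.0921, 0.1691, 0.1871, 0.1931, 0.2062]
t=5: π = [0.1521, 0.0921, 0.1704, 0.1870, 0.1926, 0.2058]
t=6: π = [0.1520, 0.0922, 0.1709, 0.1870, 0.1923, 0.2056]
t=7: π = [0.1519, 0.0922, 0.1712, 0.1870, 0.1922, 0.2055]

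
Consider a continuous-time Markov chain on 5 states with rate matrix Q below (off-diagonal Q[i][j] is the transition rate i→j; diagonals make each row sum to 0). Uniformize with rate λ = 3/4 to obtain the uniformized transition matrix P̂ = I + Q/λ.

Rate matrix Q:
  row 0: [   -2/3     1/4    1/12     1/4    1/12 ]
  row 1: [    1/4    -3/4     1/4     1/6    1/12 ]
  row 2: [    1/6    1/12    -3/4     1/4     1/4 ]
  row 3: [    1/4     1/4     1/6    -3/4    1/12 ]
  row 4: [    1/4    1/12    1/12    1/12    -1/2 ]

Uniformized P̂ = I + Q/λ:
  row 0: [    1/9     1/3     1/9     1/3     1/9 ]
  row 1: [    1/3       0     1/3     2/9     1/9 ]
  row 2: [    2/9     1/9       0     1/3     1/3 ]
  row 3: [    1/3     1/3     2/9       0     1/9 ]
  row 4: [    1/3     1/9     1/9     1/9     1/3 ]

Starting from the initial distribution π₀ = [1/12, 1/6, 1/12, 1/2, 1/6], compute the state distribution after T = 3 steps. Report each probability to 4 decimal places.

π = [0.2623, 0.1975, 0.1602, 0.1927, 0.1872]

t=0: π = [0.0833, 0.1667, 0.0833, 0.5000, 0.1667]
t=1: π = [0.3056, 0.2222, 0.1944, 0.1111, 0.1667]
t=2: π = [0.2438, 0.1790, 0.1512, 0.2346, 0.1914]
t=3: π = [0.2623, 0.1975, 0.1602, 0.1927, 0.1872]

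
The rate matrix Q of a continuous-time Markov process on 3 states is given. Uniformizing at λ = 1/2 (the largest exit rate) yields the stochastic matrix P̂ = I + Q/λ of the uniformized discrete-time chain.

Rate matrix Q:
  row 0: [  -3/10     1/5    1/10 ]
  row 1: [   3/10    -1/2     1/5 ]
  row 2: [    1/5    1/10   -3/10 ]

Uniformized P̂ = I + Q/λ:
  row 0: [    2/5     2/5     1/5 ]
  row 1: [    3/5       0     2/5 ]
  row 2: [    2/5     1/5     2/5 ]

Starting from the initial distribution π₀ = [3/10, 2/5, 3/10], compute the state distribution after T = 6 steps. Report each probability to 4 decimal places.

π = [0.4481, 0.2416, 0.3103]

t=0: π = [0.3000, 0.4000, 0.3000]
t=1: π = [0.4800, 0.1800, 0.3400]
t=2: π = [0.4360, 0.2600, 0.3040]
t=3: π = [0.4520, 0.2352, 0.3128]
t=4: π = [0.4470, 0.2434, 0.3096]
t=5: π = [0.4487, 0.2407, 0.3106]
t=6: π = [0.4481, 0.2416, 0.3103]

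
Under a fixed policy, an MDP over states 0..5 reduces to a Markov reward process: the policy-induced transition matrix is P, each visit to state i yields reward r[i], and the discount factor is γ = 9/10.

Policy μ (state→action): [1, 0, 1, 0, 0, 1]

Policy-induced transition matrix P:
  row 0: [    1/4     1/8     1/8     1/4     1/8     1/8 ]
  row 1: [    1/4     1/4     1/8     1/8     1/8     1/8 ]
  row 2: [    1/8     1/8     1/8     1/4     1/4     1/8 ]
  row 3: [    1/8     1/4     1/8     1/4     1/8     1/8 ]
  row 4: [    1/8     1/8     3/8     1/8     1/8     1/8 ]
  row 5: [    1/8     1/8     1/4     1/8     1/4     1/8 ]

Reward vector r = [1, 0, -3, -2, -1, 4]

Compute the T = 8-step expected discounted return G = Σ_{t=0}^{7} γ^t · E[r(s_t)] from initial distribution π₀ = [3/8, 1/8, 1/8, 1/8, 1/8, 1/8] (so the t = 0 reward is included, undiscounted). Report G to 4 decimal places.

t=0: π = [0.3750, 0.1250, 0.1250, 0.1250, 0.1250, 0.1250], E[r] = 0.1250, γ^t·E[r] = 0.125000, running G = 0.125000
t=1: π = [0.1875, 0.1563, 0.1719, 0.2031, 0.1563, 0.1250], E[r] = -0.3906, γ^t·E[r] = -0.351563, running G = -0.226563
t=2: π = [0.1680, 0.1699, 0.1797, 0.1953, 0.1621, 0.1250], E[r] = -0.4238, γ^t·E[r] = -0.343301, running G = -0.569863
t=3: π = [0.1672, 0.1707, 0.1812, 0.1929, 0.1631, 0.1250], E[r] = -0.4250, γ^t·E[r] = -0.309861, running G = -0.879724
t=4: π = [0.1672, 0.1704, 0.1814, 0.1927, 0.1633, 0.1250], E[r] = -0.4255, γ^t·E[r] = -0.279195, running G = -1.158919
t=5: π = [0.1672, 0.1704, 0.1814, 0.1927, 0.1633, 0.1250], E[r] = -0.4257, γ^t·E[r] = -0.251395, running G = -1.410314
t=6: π = [0.1672, 0.1704, 0.1814, 0.1927, 0.1633, 0.1250], E[r] = -0.4258, γ^t·E[r] = -0.226279, running G = -1.636592
t=7: π = [0.1672, 0.1704, 0.1815, 0.1927, 0.1633, 0.1250], E[r] = -0.4258, γ^t·E[r] = -0.203655, running G = -1.840247

G = -1.8402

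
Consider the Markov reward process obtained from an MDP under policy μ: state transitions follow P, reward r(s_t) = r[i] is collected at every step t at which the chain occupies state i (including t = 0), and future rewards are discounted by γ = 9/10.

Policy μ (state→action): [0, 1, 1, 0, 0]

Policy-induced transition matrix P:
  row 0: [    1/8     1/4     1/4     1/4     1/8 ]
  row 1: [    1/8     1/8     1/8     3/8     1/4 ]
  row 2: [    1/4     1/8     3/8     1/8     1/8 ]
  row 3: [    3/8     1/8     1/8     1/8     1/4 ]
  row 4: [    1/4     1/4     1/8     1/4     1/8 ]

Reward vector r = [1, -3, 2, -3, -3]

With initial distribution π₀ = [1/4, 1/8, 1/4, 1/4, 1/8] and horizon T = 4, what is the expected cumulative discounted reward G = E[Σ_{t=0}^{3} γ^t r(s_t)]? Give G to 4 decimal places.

t=0: π = [0.2500, 0.1250, 0.2500, 0.2500, 0.1250], E[r] = -0.7500, γ^t·E[r] = -0.750000, running G = -0.750000
t=1: π = [0.2344, 0.1719, 0.2188, 0.2031, 0.1719], E[r] = -0.9688, γ^t·E[r] = -0.871875, running G = -1.621875
t=2: π = [0.2246, 0.1758, 0.2090, 0.2188, 0.1719], E[r] = -1.0566, γ^t·E[r] = -0.855879, running G = -2.477754
t=3: π = [0.2273, 0.1746, 0.2053, 0.2185, 0.1743], E[r] = -1.0642, γ^t·E[r] = -0.775808, running G = -3.253562

G = -3.2536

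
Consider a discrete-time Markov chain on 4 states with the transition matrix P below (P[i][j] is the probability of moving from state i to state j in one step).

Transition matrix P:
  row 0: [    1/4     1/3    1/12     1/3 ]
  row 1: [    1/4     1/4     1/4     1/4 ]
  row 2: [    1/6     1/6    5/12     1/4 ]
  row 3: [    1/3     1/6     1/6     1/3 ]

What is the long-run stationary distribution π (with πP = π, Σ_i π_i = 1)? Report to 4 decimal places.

π = [0.2564, 0.2284, 0.2191, 0.2960]

Balance equations π_j = Σ_i π_i·P[i][j]:
  π_0 = 1/4·π_0 + 1/4·π_1 + 1/6·π_2 + 1/3·π_3
  π_1 = 1/3·π_0 + 1/4·π_1 + 1/6·π_2 + 1/6·π_3
  π_2 = 1/12·π_0 + 1/4·π_1 + 5/12·π_2 + 1/6·π_3
  normalize: π_0 + π_1 + π_2 + π_3 = 1
Solving the linear system gives exactly π = [10/39, 98/429, 94/429, 127/429].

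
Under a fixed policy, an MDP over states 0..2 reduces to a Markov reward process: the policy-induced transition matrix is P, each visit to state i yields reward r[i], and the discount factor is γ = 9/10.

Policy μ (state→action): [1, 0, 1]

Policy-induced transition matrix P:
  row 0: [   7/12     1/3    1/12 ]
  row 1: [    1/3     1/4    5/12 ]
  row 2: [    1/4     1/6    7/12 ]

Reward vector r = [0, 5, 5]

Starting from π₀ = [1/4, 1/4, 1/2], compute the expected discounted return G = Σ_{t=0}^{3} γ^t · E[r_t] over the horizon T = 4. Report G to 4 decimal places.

t=0: π = [0.2500, 0.2500, 0.5000], E[r] = 3.7500, γ^t·E[r] = 3.750000, running G = 3.750000
t=1: π = [0.3542, 0.2292, 0.4167], E[r] = 3.2292, γ^t·E[r] = 2.906250, running G = 6.656250
t=2: π = [0.3872, 0.2448, 0.3681], E[r] = 3.0642, γ^t·E[r] = 2.482031, running G = 9.138281
t=3: π = [0.3995, 0.2516, 0.3490], E[r] = 3.0027, γ^t·E[r] = 2.189004, running G = 11.327285

G = 11.3273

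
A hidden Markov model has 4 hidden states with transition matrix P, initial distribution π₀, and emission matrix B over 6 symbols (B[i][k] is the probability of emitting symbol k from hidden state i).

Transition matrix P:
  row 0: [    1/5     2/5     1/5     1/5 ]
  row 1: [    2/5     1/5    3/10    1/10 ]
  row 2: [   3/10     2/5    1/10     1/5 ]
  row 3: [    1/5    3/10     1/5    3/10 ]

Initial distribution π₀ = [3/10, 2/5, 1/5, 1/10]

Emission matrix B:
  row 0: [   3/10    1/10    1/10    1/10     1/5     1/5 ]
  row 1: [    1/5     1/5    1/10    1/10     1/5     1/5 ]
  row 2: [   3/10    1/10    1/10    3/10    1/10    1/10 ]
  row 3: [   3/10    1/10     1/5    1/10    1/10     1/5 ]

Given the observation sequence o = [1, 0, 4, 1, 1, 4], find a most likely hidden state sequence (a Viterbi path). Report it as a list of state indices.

t=0: δ = [3.000e-02, 8.000e-02, 2.000e-02, 1.000e-02]  (obs o_0=1)
t=1: δ = [9.600e-03, 3.200e-03, 7.200e-03, 2.400e-03]  ψ = [1, 1, 1, 1]  (obs o_1=0)
t=2: δ = [4.320e-04, 7.680e-04, 1.920e-04, 1.920e-04]  ψ = [2, 0, 0, 0]  (obs o_2=4)
t=3: δ = [3.072e-05, 3.456e-05, 2.304e-05, 8.640e-06]  ψ = [1, 0, 1, 0]  (obs o_3=1)
t=4: δ = [1.382e-06, 2.458e-06, 1.037e-06, 6.144e-07]  ψ = [1, 0, 1, 0]  (obs o_4=1)
t=5: δ = [1.966e-07, 1.106e-07, 7.373e-08, 2.765e-08]  ψ = [1, 0, 1, 0]  (obs o_5=4)
backtrack: best end state = 0; path = [1, 0, 1, 0, 1, 0]

path = [1, 0, 1, 0, 1, 0]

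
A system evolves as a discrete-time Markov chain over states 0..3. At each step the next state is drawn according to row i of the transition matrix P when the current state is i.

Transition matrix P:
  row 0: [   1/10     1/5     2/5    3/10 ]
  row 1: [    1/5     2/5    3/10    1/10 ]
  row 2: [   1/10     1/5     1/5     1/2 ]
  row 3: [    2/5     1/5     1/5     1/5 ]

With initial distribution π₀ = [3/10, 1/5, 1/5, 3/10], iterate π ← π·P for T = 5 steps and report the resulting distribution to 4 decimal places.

t=0: π = [0.3000, 0.2000, 0.2000, 0.3000]
t=1: π = [0.2100, 0.2400, 0.2800, 0.2700]
t=2: π = [0.2050, 0.2480, 0.2660, 0.2810]
t=3: π = [0.2091, 0.2496, 0.2658, 0.2755]
t=4: π = [0.2076, 0.2499, 0.2668, 0.2757]
t=5: π = [0.2077, 0.2500, 0.2665, 0.2758]

π = [0.2077, 0.2500, 0.2665, 0.2758]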